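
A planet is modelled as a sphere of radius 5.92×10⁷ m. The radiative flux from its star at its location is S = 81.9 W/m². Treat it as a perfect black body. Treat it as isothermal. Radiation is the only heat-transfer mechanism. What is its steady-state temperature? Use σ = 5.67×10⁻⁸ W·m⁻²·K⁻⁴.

At equilibrium, absorbed power = emitted power.
Absorbing cross-section = πr² = 1.101×10¹⁶ m²; emitting surface = 4πr² = 4.404×10¹⁶ m² (ratio 4).
S·A_cross = εσ·A_surf·T⁴  ⇒  T⁴ = S/(4σ).
T⁴ = 1.00·81.9/(4·5.67×10⁻⁸) = 3.611×10⁸ K⁴.
T = (3.611×10⁸)^(1/4).

T ≈ 138 K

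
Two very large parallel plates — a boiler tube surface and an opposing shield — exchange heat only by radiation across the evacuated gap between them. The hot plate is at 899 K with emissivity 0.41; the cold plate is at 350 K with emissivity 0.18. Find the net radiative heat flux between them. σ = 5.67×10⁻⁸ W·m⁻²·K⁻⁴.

q ≈ 5170 W/m²

For two infinite grey parallel plates, q = σ(T₁⁴ − T₂⁴)/(1/ε₁ + 1/ε₂ − 1).
T₁⁴ − T₂⁴ = 6.532×10¹¹ − 1.501×10¹⁰ = 6.382×10¹¹ K⁴.
1/ε₁ + 1/ε₂ − 1 = 2.439 + 5.556 − 1 = 6.995.
q = 5.67×10⁻⁸ × 6.382×10¹¹ / 6.995.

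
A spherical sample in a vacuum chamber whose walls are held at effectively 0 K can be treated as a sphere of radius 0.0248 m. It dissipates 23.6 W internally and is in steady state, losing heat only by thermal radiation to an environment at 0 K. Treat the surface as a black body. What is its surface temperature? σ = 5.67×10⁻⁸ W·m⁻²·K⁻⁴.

Steady state: internal power = radiated power, P = εσA T⁴.
Radiating area A = 4πr² = 0.007729 m².
T⁴ = P/(εσA) = 23.6/(1.0·5.67×10⁻⁸·0.007729) = 5.385×10¹⁰ K⁴.
T = (5.385×10¹⁰)^(1/4).

T ≈ 482 K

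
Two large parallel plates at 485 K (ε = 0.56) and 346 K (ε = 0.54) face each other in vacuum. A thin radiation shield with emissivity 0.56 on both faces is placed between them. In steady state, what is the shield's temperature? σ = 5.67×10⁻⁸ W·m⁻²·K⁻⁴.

In steady state the net flux on the hot side equals that on the cold side.
σ(T₁⁴−T_s⁴)/D₁ = σ(T_s⁴−T₂⁴)/D₂, with D₁ = 1/ε₁+1/ε_s−1 = 2.571, D₂ = 1/ε_s+1/ε₂−1 = 2.638.
Solve for T_s⁴: T_s⁴ = (D₂·T₁⁴ + D₁·T₂⁴)/(D₁+D₂) = 3.509×10¹⁰ K⁴.

T_s ≈ 433 K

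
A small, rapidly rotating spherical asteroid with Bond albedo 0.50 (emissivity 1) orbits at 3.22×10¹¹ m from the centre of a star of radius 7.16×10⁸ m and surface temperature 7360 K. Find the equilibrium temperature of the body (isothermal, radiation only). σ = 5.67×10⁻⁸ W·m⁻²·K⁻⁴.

The star's surface emits σT_*⁴; at distance d the flux is S = σT_*⁴(R_*/d)².
S = 5.67×10⁻⁸·(7360)⁴·(7.16×10⁸/3.22×10¹¹)² = 822.6 W/m².
For an isothermal sphere T⁴ = (1−a)S/(4σ) = 1.814×10⁹ K⁴.

T ≈ 206 K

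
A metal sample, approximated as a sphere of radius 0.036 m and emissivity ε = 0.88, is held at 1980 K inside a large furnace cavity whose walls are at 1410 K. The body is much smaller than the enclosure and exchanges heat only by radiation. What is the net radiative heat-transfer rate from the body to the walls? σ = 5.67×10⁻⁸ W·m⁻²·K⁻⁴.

For a small grey body in a large enclosure: P_net = εσA(T_body⁴ − T_wall⁴).
A = 4πr² = 0.01629 m²; T_body⁴ − T_wall⁴ = 1.537×10¹³ − 3.953×10¹² = 1.142×10¹³ K⁴.
|P_net| = 0.88·5.67×10⁻⁸·0.01629·1.142×10¹³.

P_net ≈ 9280 W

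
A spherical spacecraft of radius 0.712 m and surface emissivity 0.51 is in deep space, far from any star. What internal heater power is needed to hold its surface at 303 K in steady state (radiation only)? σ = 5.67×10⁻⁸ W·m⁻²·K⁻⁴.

P = εσ·4πr²·T⁴.
4πr² = 6.370 m²; T⁴ = 8.429×10⁹ K⁴.
P = 0.51·5.67×10⁻⁸·6.370·8.429×10⁹.

P ≈ 1550 W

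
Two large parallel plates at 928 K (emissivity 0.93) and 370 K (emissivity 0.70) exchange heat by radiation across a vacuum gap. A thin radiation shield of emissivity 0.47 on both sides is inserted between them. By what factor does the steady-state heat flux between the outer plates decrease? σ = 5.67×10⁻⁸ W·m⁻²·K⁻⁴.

Without shield: q₀ = σΔ(T⁴)/(1/ε₁+1/ε₂−1) with denominator 1.504.
With shield the two gaps are in series; the resistances add: (1/ε₁+1/ε_s−1)+(1/ε_s+1/ε₂−1) = 2.203+2.556 = 4.759.
Heat-flux ratio q₀/q = 4.759/1.504.

factor ≈ 3.16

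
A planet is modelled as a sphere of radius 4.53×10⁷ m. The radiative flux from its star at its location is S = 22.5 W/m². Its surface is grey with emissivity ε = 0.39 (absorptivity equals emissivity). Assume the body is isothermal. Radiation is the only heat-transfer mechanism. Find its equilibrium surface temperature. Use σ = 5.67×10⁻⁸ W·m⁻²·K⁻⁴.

At equilibrium, absorbed power = emitted power.
Absorbing cross-section = πr² = 6.447×10¹⁵ m²; emitting surface = 4πr² = 2.579×10¹⁶ m² (ratio 4).
εS·A_cross = εσ·A_surf·T⁴  ⇒  T⁴ = S/(4σ)   (ε cancels).
T⁴ = 22.5/(4·5.67×10⁻⁸) = 9.921×10⁷ K⁴.
T = (9.921×10⁷)^(1/4).

T ≈ 99.8 K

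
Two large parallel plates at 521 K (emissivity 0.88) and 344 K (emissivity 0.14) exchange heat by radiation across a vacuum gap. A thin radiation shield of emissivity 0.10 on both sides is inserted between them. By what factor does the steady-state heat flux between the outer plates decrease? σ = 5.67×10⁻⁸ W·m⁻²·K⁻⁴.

factor ≈ 3.61

Without shield: q₀ = σΔ(T⁴)/(1/ε₁+1/ε₂−1) with denominator 7.279.
With shield the two gaps are in series; the resistances add: (1/ε₁+1/ε_s−1)+(1/ε_s+1/ε₂−1) = 10.14+16.14 = 26.28.
Heat-flux ratio q₀/q = 26.28/7.279.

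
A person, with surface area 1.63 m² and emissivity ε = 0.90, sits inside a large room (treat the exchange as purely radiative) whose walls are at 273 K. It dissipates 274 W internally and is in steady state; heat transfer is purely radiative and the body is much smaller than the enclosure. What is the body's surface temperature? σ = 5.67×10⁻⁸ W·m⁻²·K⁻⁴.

For a small grey body in a large enclosure, net radiated power = εσA(T⁴ − T_w⁴).
Steady state: P = εσA(T⁴ − T_w⁴) with A = 1.63 m².
T⁴ = P/(εσA) + T_w⁴ = 274/(0.90·5.67×10⁻⁸·1.630) + (273)⁴
    = 3.294×10⁹ + 5.555×10⁹ = 8.849×10⁹ K⁴.

T ≈ 307 K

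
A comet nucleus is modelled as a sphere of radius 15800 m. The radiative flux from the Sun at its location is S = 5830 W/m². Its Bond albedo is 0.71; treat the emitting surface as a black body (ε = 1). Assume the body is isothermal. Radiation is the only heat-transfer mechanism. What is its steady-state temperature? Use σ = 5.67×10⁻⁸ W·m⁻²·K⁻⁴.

T ≈ 294 K

At equilibrium, absorbed power = emitted power.
Absorbing cross-section = πr² = 7.843×10⁸ m²; emitting surface = 4πr² = 3.137×10⁹ m² (ratio 4).
(1−a)S·A_cross = εσ·A_surf·T⁴  ⇒  T⁴ = (1−a)S/(4σ).
T⁴ = 0.290·5830/(4·5.67×10⁻⁸) = 7.455×10⁹ K⁴.
T = (7.455×10⁹)^(1/4).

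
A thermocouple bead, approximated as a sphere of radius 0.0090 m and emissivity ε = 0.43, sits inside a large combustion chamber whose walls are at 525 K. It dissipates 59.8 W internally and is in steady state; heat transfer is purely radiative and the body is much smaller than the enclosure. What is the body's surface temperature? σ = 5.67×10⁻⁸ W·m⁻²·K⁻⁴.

For a small grey body in a large enclosure, net radiated power = εσA(T⁴ − T_w⁴).
Steady state: P = εσA(T⁴ − T_w⁴) with A = 4πr² = 0.001018 m².
T⁴ = P/(εσA) + T_w⁴ = 59.8/(0.43·5.67×10⁻⁸·0.001018) + (525)⁴
    = 2.410×10¹² + 7.597×10¹⁰ = 2.486×10¹² K⁴.

T ≈ 1260 K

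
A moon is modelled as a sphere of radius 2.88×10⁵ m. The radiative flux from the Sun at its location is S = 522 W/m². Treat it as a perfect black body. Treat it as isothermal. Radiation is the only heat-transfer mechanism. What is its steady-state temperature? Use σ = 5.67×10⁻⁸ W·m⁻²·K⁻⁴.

At equilibrium, absorbed power = emitted power.
Absorbing cross-section = πr² = 2.606×10¹¹ m²; emitting surface = 4πr² = 1.042×10¹² m² (ratio 4).
S·A_cross = εσ·A_surf·T⁴  ⇒  T⁴ = S/(4σ).
T⁴ = 1.00·522/(4·5.67×10⁻⁸) = 2.302×10⁹ K⁴.
T = (2.302×10⁹)^(1/4).

T ≈ 219 K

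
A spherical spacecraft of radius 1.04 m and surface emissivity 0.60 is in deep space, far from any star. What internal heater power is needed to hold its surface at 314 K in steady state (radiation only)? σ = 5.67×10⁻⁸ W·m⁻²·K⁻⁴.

P = εσ·4πr²·T⁴.
4πr² = 13.59 m²; T⁴ = 9.721×10⁹ K⁴.
P = 0.60·5.67×10⁻⁸·13.59·9.721×10⁹.

P ≈ 4490 W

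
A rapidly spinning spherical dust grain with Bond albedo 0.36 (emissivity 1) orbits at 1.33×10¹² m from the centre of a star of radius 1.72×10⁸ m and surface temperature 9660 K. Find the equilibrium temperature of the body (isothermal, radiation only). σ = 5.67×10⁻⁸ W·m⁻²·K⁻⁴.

T ≈ 69.5 K

The star's surface emits σT_*⁴; at distance d the flux is S = σT_*⁴(R_*/d)².
S = 5.67×10⁻⁸·(9660)⁴·(1.72×10⁸/1.33×10¹²)² = 8.257 W/m².
For an isothermal sphere T⁴ = (1−a)S/(4σ) = 2.330×10⁷ K⁴.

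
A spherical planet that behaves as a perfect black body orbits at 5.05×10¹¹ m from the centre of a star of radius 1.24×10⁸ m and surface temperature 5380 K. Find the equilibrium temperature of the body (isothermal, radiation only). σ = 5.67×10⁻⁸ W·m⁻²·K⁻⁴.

T ≈ 59.6 K

The star's surface emits σT_*⁴; at distance d the flux is S = σT_*⁴(R_*/d)².
S = 5.67×10⁻⁸·(5380)⁴·(1.24×10⁸/5.05×10¹¹)² = 2.864 W/m².
For an isothermal sphere T⁴ = (1−a)S/(4σ) = 1.263×10⁷ K⁴.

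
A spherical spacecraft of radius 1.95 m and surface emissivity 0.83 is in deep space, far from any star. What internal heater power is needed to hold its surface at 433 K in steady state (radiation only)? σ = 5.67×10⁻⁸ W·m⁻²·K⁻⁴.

P ≈ 79000 W

P = εσ·4πr²·T⁴.
4πr² = 47.78 m²; T⁴ = 3.515×10¹⁰ K⁴.
P = 0.83·5.67×10⁻⁸·47.78·3.515×10¹⁰.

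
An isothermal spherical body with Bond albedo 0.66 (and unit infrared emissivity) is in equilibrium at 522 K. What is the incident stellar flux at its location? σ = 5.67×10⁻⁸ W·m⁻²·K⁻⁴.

(1−a)S·πr² = σ·4πr²·T⁴ ⇒ S = 4σT⁴/(1−a).
S = 4·5.67×10⁻⁸·7.425×10¹⁰/0.340.

S ≈ 49500 W/m²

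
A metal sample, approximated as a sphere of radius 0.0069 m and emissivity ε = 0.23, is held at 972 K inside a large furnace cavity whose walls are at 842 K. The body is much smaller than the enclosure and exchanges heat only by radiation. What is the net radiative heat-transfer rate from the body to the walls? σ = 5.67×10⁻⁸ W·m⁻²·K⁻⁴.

P_net ≈ 3.04 W

For a small grey body in a large enclosure: P_net = εσA(T_body⁴ − T_wall⁴).
A = 4πr² = 5.983×10⁻⁴ m²; T_body⁴ − T_wall⁴ = 8.926×10¹¹ − 5.026×10¹¹ = 3.900×10¹¹ K⁴.
|P_net| = 0.23·5.67×10⁻⁸·5.983×10⁻⁴·3.900×10¹¹.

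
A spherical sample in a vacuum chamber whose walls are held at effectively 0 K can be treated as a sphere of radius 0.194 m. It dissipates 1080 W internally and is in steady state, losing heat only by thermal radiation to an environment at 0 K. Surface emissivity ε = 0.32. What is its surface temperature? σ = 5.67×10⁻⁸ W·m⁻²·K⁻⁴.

Steady state: internal power = radiated power, P = εσA T⁴.
Radiating area A = 4πr² = 0.4729 m².
T⁴ = P/(εσA) = 1080/(0.32·5.67×10⁻⁸·0.4729) = 1.259×10¹¹ K⁴.
T = (1.259×10¹¹)^(1/4).

T ≈ 596 K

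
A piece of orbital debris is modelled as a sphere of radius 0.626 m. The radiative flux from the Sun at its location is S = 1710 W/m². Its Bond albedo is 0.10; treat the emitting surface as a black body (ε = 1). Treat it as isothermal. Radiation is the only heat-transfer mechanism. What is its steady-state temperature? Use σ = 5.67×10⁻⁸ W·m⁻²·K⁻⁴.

T ≈ 287 K

At equilibrium, absorbed power = emitted power.
Absorbing cross-section = πr² = 1.231 m²; emitting surface = 4πr² = 4.924 m² (ratio 4).
(1−a)S·A_cross = εσ·A_surf·T⁴  ⇒  T⁴ = (1−a)S/(4σ).
T⁴ = 0.900·1710/(4·5.67×10⁻⁸) = 6.786×10⁹ K⁴.
T = (6.786×10⁹)^(1/4).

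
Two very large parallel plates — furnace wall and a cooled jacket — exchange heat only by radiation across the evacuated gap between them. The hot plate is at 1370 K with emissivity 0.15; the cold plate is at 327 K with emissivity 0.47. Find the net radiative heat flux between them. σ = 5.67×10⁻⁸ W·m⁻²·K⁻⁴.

For two infinite grey parallel plates, q = σ(T₁⁴ − T₂⁴)/(1/ε₁ + 1/ε₂ − 1).
T₁⁴ − T₂⁴ = 3.523×10¹² − 1.143×10¹⁰ = 3.511×10¹² K⁴.
1/ε₁ + 1/ε₂ − 1 = 6.667 + 2.128 − 1 = 7.794.
q = 5.67×10⁻⁸ × 3.511×10¹² / 7.794.

q ≈ 25500 W/m²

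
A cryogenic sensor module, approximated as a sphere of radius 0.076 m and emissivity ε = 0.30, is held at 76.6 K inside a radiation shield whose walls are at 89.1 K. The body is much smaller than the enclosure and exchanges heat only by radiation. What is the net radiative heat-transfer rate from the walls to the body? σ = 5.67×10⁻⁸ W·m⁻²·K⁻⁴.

For a small grey body in a large enclosure: P_net = εσA(T_body⁴ − T_wall⁴).
A = 4πr² = 0.07258 m²; T_body⁴ − T_wall⁴ = 3.443×10⁷ − 6.302×10⁷ = -2.860×10⁷ K⁴.
|P_net| = 0.30·5.67×10⁻⁸·0.07258·2.860×10⁷.

P_net ≈ 0.0353 W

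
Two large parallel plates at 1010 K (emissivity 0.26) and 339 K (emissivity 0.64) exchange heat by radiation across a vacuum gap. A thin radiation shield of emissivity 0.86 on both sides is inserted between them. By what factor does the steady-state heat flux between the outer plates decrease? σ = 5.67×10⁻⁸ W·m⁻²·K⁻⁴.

factor ≈ 1.30

Without shield: q₀ = σΔ(T⁴)/(1/ε₁+1/ε₂−1) with denominator 4.409.
With shield the two gaps are in series; the resistances add: (1/ε₁+1/ε_s−1)+(1/ε_s+1/ε₂−1) = 4.009+1.725 = 5.734.
Heat-flux ratio q₀/q = 5.734/4.409.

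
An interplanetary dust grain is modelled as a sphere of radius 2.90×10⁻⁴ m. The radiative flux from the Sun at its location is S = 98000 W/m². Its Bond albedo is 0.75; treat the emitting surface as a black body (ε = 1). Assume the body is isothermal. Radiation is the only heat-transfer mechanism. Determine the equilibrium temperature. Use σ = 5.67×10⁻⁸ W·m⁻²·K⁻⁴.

At equilibrium, absorbed power = emitted power.
Absorbing cross-section = πr² = 2.642×10⁻⁷ m²; emitting surface = 4πr² = 1.057×10⁻⁶ m² (ratio 4).
(1−a)S·A_cross = εσ·A_surf·T⁴  ⇒  T⁴ = (1−a)S/(4σ).
T⁴ = 0.250·98000/(4·5.67×10⁻⁸) = 1.080×10¹¹ K⁴.
T = (1.080×10¹¹)^(1/4).

T ≈ 573 K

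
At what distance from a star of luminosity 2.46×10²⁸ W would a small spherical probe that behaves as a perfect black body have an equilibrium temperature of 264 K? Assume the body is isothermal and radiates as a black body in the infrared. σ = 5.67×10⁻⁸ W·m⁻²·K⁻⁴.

d ≈ 1.33×10¹² m

For an isothermal black-emitting sphere, (1−a)S·πr² = σ·4πr²·T⁴ ⇒ S = 4σT⁴/(1−a).
S = 4·5.67×10⁻⁸·(264)⁴/1.00 = 1102 W/m².
Flux falls as S = L/(4πd²), so d = √(L/(4πS)) = √(2.46×10²⁸/(4π·1102)).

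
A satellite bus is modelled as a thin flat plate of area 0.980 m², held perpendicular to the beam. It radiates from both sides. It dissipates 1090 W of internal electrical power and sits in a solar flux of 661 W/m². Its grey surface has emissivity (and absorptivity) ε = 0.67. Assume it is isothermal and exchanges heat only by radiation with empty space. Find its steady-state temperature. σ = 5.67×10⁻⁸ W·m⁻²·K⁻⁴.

T ≈ 378 K

At steady state, absorbed solar power + internal power = radiated power.
Absorbed: α·S·A_cross = 0.67·661·0.9800 = 434.0 W (cross-section A).
Total input = 434.0 + 1090 = 1524 W.
Radiated: εσ·A_surf·T⁴ with A_surf = 2A = 1.960 m².
T⁴ = 1524/(0.67·5.67×10⁻⁸·1.960) = 2.047×10¹⁰ K⁴.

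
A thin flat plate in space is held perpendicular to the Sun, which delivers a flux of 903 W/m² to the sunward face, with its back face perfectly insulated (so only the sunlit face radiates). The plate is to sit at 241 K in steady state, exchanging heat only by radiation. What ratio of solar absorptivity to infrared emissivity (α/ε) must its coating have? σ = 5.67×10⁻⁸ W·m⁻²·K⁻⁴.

Balance: αS·A = εσ·1A·T⁴ ⇒ α/ε = σT⁴/S.
α/ε = 5.67×10⁻⁸·(241)⁴/903 = 5.67×10⁻⁸·3.373×10⁹/903.

α/ε ≈ 0.212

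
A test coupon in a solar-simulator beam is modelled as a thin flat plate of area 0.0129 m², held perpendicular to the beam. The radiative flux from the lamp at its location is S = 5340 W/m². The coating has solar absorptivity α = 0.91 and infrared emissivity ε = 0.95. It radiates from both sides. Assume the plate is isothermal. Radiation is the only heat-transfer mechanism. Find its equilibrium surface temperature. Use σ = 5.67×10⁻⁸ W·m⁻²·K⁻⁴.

At equilibrium, absorbed power = emitted power.
Absorbing cross-section = A = 0.01290 m²; emitting surface = 2A = 0.02580 m² (ratio 2).
αS·A_cross = εσ·A_surf·T⁴  ⇒  T⁴ = αS/(ε·2σ).
T⁴ = 0.910·5340/(0.95·2·5.67×10⁻⁸) = 4.511×10¹⁰ K⁴.
T = (4.511×10¹⁰)^(1/4).

T ≈ 461 K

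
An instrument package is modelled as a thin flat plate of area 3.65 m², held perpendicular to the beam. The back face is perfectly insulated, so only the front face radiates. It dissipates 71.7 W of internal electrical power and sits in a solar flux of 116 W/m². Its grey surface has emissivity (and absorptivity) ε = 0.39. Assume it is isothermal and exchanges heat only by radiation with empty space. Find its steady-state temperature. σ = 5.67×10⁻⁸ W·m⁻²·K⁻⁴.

T ≈ 233 K

At steady state, absorbed solar power + internal power = radiated power.
Absorbed: α·S·A_cross = 0.39·116·3.650 = 165.1 W (cross-section A).
Total input = 165.1 + 71.7 = 236.8 W.
Radiated: εσ·A_surf·T⁴ with A_surf = A = 3.650 m².
T⁴ = 236.8/(0.39·5.67×10⁻⁸·3.650) = 2.934×10⁹ K⁴.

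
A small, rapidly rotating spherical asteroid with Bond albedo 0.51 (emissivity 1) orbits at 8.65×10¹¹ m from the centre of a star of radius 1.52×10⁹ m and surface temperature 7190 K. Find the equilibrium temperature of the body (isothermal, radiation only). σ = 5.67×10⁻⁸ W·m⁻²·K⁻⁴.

The star's surface emits σT_*⁴; at distance d the flux is S = σT_*⁴(R_*/d)².
S = 5.67×10⁻⁸·(7190)⁴·(1.52×10⁹/8.65×10¹¹)² = 467.9 W/m².
For an isothermal sphere T⁴ = (1−a)S/(4σ) = 1.011×10⁹ K⁴.

T ≈ 178 K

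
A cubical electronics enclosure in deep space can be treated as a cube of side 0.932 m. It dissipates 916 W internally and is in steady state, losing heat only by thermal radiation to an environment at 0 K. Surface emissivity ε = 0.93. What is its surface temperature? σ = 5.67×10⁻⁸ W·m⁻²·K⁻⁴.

T ≈ 240 K

Steady state: internal power = radiated power, P = εσA T⁴.
Radiating area A = 6L² = 5.212 m².
T⁴ = P/(εσA) = 916/(0.93·5.67×10⁻⁸·5.212) = 3.333×10⁹ K⁴.
T = (3.333×10⁹)^(1/4).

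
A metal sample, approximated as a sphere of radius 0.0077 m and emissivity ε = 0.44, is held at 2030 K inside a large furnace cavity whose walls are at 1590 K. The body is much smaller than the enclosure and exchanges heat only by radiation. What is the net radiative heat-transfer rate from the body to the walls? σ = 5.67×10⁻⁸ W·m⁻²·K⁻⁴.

P_net ≈ 197 W

For a small grey body in a large enclosure: P_net = εσA(T_body⁴ − T_wall⁴).
A = 4πr² = 7.451×10⁻⁴ m²; T_body⁴ − T_wall⁴ = 1.698×10¹³ − 6.391×10¹² = 1.059×10¹³ K⁴.
|P_net| = 0.44·5.67×10⁻⁸·7.451×10⁻⁴·1.059×10¹³.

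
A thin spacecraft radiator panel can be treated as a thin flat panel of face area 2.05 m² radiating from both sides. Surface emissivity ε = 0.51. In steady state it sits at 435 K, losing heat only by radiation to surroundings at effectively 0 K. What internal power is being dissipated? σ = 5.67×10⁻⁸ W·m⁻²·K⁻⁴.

P ≈ 4250 W

Steady state: P = εσA T⁴.
A = 2·2.05 = 4.100 m²; T⁴ = (435)⁴ = 3.581×10¹⁰ K⁴.
P = 0.51 × 5.67×10⁻⁸ × 4.100 × 3.581×10¹⁰.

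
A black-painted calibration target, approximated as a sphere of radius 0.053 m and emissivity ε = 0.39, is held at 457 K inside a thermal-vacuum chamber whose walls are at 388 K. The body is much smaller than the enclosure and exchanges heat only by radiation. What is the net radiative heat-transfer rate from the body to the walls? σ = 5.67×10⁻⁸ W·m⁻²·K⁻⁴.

P_net ≈ 16.4 W

For a small grey body in a large enclosure: P_net = εσA(T_body⁴ − T_wall⁴).
A = 4πr² = 0.03530 m²; T_body⁴ − T_wall⁴ = 4.362×10¹⁰ − 2.266×10¹⁰ = 2.095×10¹⁰ K⁴.
|P_net| = 0.39·5.67×10⁻⁸·0.03530·2.095×10¹⁰.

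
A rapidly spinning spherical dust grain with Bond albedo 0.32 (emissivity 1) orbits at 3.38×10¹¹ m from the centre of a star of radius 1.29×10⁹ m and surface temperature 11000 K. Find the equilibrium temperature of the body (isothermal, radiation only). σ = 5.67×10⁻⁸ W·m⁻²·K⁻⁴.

T ≈ 436 K

The star's surface emits σT_*⁴; at distance d the flux is S = σT_*⁴(R_*/d)².
S = 5.67×10⁻⁸·(11000)⁴·(1.29×10⁹/3.38×10¹¹)² = 12090 W/m².
For an isothermal sphere T⁴ = (1−a)S/(4σ) = 3.625×10¹⁰ K⁴.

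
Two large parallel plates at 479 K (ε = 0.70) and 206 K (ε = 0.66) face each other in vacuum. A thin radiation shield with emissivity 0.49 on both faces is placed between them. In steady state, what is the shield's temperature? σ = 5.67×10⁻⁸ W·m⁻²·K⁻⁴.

In steady state the net flux on the hot side equals that on the cold side.
σ(T₁⁴−T_s⁴)/D₁ = σ(T_s⁴−T₂⁴)/D₂, with D₁ = 1/ε₁+1/ε_s−1 = 2.469, D₂ = 1/ε_s+1/ε₂−1 = 2.556.
Solve for T_s⁴: T_s⁴ = (D₂·T₁⁴ + D₁·T₂⁴)/(D₁+D₂) = 2.766×10¹⁰ K⁴.

T_s ≈ 408 K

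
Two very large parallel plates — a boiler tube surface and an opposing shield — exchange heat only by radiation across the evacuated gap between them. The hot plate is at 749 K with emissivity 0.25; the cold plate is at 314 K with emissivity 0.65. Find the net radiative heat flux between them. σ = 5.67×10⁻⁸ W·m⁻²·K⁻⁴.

q ≈ 3810 W/m²

For two infinite grey parallel plates, q = σ(T₁⁴ − T₂⁴)/(1/ε₁ + 1/ε₂ − 1).
T₁⁴ − T₂⁴ = 3.147×10¹¹ − 9.721×10⁹ = 3.050×10¹¹ K⁴.
1/ε₁ + 1/ε₂ − 1 = 4.000 + 1.538 − 1 = 4.538.
q = 5.67×10⁻⁸ × 3.050×10¹¹ / 4.538.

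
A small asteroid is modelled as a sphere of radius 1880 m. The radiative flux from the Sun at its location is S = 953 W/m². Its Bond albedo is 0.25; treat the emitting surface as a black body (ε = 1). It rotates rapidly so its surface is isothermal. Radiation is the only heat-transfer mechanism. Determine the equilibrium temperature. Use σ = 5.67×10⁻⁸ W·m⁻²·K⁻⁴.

At equilibrium, absorbed power = emitted power.
Absorbing cross-section = πr² = 1.110×10⁷ m²; emitting surface = 4πr² = 4.441×10⁷ m² (ratio 4).
(1−a)S·A_cross = εσ·A_surf·T⁴  ⇒  T⁴ = (1−a)S/(4σ).
T⁴ = 0.750·953/(4·5.67×10⁻⁸) = 3.151×10⁹ K⁴.
T = (3.151×10⁹)^(1/4).

T ≈ 237 K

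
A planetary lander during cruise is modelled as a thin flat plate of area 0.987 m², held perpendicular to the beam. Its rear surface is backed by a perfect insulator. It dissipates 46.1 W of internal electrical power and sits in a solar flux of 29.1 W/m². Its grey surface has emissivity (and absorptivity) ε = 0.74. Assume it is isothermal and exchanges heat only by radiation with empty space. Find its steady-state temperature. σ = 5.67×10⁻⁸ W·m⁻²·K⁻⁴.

At steady state, absorbed solar power + internal power = radiated power.
Absorbed: α·S·A_cross = 0.74·29.1·0.9870 = 21.25 W (cross-section A).
Total input = 21.25 + 46.1 = 67.35 W.
Radiated: εσ·A_surf·T⁴ with A_surf = A = 0.9870 m².
T⁴ = 67.35/(0.74·5.67×10⁻⁸·0.9870) = 1.626×10⁹ K⁴.

T ≈ 201 K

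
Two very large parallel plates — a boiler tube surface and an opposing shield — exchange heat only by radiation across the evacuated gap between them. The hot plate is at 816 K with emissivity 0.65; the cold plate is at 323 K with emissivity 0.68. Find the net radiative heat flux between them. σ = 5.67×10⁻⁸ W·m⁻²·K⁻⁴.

For two infinite grey parallel plates, q = σ(T₁⁴ − T₂⁴)/(1/ε₁ + 1/ε₂ − 1).
T₁⁴ − T₂⁴ = 4.434×10¹¹ − 1.088×10¹⁰ = 4.325×10¹¹ K⁴.
1/ε₁ + 1/ε₂ − 1 = 1.538 + 1.471 − 1 = 2.009.
q = 5.67×10⁻⁸ × 4.325×10¹¹ / 2.009.

q ≈ 12200 W/m²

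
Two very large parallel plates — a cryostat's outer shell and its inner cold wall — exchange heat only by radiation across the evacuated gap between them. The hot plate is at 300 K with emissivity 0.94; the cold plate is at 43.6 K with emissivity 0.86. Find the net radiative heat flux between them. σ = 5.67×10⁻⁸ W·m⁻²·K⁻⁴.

For two infinite grey parallel plates, q = σ(T₁⁴ − T₂⁴)/(1/ε₁ + 1/ε₂ − 1).
T₁⁴ − T₂⁴ = 8.100×10⁹ − 3.614×10⁶ = 8.096×10⁹ K⁴.
1/ε₁ + 1/ε₂ − 1 = 1.064 + 1.163 − 1 = 1.227.
q = 5.67×10⁻⁸ × 8.096×10⁹ / 1.227.

q ≈ 374 W/m²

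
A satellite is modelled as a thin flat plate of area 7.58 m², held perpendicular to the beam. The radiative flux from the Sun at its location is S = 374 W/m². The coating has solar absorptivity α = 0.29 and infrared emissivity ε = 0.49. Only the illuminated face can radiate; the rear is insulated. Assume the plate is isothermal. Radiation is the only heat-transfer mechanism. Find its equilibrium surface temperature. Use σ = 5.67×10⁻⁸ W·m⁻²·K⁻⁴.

T ≈ 250 K

At equilibrium, absorbed power = emitted power.
Absorbing cross-section = A = 7.580 m²; emitting surface = A = 7.580 m² (ratio 1).
αS·A_cross = εσ·A_surf·T⁴  ⇒  T⁴ = αS/(ε·1σ).
T⁴ = 0.290·374/(0.49·1·5.67×10⁻⁸) = 3.904×10⁹ K⁴.
T = (3.904×10⁹)^(1/4).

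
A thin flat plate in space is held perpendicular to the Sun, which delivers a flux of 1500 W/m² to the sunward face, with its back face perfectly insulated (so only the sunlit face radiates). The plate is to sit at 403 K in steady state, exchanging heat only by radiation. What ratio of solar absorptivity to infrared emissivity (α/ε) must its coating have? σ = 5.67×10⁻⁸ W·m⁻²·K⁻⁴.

α/ε ≈ 0.997

Balance: αS·A = εσ·1A·T⁴ ⇒ α/ε = σT⁴/S.
α/ε = 5.67×10⁻⁸·(403)⁴/1500 = 5.67×10⁻⁸·2.638×10¹⁰/1500.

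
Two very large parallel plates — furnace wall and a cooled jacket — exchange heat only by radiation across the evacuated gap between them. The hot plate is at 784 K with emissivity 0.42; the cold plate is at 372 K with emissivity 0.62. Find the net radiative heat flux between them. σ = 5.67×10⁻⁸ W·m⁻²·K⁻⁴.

For two infinite grey parallel plates, q = σ(T₁⁴ − T₂⁴)/(1/ε₁ + 1/ε₂ − 1).
T₁⁴ − T₂⁴ = 3.778×10¹¹ − 1.915×10¹⁰ = 3.587×10¹¹ K⁴.
1/ε₁ + 1/ε₂ − 1 = 2.381 + 1.613 − 1 = 2.994.
q = 5.67×10⁻⁸ × 3.587×10¹¹ / 2.994.

q ≈ 6790 W/m²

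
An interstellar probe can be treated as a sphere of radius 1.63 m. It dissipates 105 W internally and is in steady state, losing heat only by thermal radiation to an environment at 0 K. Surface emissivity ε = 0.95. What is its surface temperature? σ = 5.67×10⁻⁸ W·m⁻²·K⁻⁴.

Steady state: internal power = radiated power, P = εσA T⁴.
Radiating area A = 4πr² = 33.39 m².
T⁴ = P/(εσA) = 105/(0.95·5.67×10⁻⁸·33.39) = 5.838×10⁷ K⁴.
T = (5.838×10⁷)^(1/4).

T ≈ 87.4 K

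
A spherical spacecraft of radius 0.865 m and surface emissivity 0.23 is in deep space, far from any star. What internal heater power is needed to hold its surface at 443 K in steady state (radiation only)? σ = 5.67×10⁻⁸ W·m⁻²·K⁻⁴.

P ≈ 4720 W

P = εσ·4πr²·T⁴.
4πr² = 9.402 m²; T⁴ = 3.851×10¹⁰ K⁴.
P = 0.23·5.67×10⁻⁸·9.402·3.851×10¹⁰.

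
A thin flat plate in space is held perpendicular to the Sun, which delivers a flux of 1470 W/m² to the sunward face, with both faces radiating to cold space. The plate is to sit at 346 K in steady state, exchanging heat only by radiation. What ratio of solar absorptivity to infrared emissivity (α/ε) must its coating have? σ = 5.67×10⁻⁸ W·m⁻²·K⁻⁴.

Balance: αS·A = εσ·2A·T⁴ ⇒ α/ε = 2σT⁴/S.
α/ε = 2·5.67×10⁻⁸·(346)⁴/1470 = 2·5.67×10⁻⁸·1.433×10¹⁰/1470.

α/ε ≈ 1.11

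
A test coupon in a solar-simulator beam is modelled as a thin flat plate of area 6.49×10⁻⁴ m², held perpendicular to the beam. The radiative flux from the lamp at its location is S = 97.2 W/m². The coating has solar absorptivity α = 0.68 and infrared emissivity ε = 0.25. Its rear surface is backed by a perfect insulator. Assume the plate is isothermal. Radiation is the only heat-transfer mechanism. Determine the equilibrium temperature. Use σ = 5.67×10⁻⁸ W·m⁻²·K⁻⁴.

At equilibrium, absorbed power = emitted power.
Absorbing cross-section = A = 6.490×10⁻⁴ m²; emitting surface = A = 6.490×10⁻⁴ m² (ratio 1).
αS·A_cross = εσ·A_surf·T⁴  ⇒  T⁴ = αS/(ε·1σ).
T⁴ = 0.680·97.2/(0.25·1·5.67×10⁻⁸) = 4.663×10⁹ K⁴.
T = (4.663×10⁹)^(1/4).

T ≈ 261 K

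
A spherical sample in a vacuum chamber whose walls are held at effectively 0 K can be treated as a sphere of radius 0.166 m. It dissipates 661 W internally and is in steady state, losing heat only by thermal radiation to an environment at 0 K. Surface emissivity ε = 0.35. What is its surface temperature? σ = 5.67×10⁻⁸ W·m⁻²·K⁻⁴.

T ≈ 557 K

Steady state: internal power = radiated power, P = εσA T⁴.
Radiating area A = 4πr² = 0.3463 m².
T⁴ = P/(εσA) = 661/(0.35·5.67×10⁻⁸·0.3463) = 9.619×10¹⁰ K⁴.
T = (9.619×10¹⁰)^(1/4).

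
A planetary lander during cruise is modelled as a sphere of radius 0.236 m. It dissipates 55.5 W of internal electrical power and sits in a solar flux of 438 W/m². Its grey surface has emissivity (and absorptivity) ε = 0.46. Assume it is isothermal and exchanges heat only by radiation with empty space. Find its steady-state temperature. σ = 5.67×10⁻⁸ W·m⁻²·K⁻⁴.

At steady state, absorbed solar power + internal power = radiated power.
Absorbed: α·S·A_cross = 0.46·438·0.1750 = 35.25 W (cross-section πr²).
Total input = 35.25 + 55.5 = 90.75 W.
Radiated: εσ·A_surf·T⁴ with A_surf = 4πr² = 0.6999 m².
T⁴ = 90.75/(0.46·5.67×10⁻⁸·0.6999) = 4.972×10⁹ K⁴.

T ≈ 266 K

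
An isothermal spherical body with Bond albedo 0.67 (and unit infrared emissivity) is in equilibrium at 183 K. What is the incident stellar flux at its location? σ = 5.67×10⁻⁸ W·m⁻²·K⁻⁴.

(1−a)S·πr² = σ·4πr²·T⁴ ⇒ S = 4σT⁴/(1−a).
S = 4·5.67×10⁻⁸·1.122×10⁹/0.330.

S ≈ 771 W/m²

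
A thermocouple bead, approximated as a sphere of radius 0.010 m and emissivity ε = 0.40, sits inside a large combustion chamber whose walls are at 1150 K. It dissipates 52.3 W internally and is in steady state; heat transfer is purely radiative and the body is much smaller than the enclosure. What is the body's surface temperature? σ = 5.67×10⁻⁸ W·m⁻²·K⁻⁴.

T ≈ 1380 K

For a small grey body in a large enclosure, net radiated power = εσA(T⁴ − T_w⁴).
Steady state: P = εσA(T⁴ − T_w⁴) with A = 4πr² = 0.001257 m².
T⁴ = P/(εσA) + T_w⁴ = 52.3/(0.40·5.67×10⁻⁸·0.001257) + (1150)⁴
    = 1.835×10¹² + 1.749×10¹² = 3.584×10¹² K⁴.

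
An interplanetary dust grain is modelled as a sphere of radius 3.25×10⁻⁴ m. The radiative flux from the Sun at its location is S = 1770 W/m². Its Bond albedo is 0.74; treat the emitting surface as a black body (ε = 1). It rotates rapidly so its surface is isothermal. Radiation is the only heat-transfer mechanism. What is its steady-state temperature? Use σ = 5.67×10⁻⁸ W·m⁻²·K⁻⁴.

T ≈ 212 K

At equilibrium, absorbed power = emitted power.
Absorbing cross-section = πr² = 3.318×10⁻⁷ m²; emitting surface = 4πr² = 1.327×10⁻⁶ m² (ratio 4).
(1−a)S·A_cross = εσ·A_surf·T⁴  ⇒  T⁴ = (1−a)S/(4σ).
T⁴ = 0.260·1770/(4·5.67×10⁻⁸) = 2.029×10⁹ K⁴.
T = (2.029×10⁹)^(1/4).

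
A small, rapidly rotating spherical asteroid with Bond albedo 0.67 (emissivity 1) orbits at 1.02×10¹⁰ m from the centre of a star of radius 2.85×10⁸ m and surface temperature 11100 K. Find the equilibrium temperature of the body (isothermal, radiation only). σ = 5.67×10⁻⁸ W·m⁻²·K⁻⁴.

T ≈ 994 K

The star's surface emits σT_*⁴; at distance d the flux is S = σT_*⁴(R_*/d)².
S = 5.67×10⁻⁸·(11100)⁴·(2.85×10⁸/1.02×10¹⁰)² = 6.720×10⁵ W/m².
For an isothermal sphere T⁴ = (1−a)S/(4σ) = 9.778×10¹¹ K⁴.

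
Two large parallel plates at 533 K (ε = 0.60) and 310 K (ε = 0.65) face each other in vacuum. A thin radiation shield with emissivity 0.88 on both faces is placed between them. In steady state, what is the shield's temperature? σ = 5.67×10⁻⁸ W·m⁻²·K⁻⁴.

T_s ≈ 457 K

In steady state the net flux on the hot side equals that on the cold side.
σ(T₁⁴−T_s⁴)/D₁ = σ(T_s⁴−T₂⁴)/D₂, with D₁ = 1/ε₁+1/ε_s−1 = 1.803, D₂ = 1/ε_s+1/ε₂−1 = 1.675.
Solve for T_s⁴: T_s⁴ = (D₂·T₁⁴ + D₁·T₂⁴)/(D₁+D₂) = 4.365×10¹⁰ K⁴.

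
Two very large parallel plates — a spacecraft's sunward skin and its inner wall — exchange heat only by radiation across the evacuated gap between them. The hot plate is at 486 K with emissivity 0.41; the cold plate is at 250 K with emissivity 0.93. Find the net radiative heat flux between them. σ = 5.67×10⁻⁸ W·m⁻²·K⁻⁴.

q ≈ 1170 W/m²

For two infinite grey parallel plates, q = σ(T₁⁴ − T₂⁴)/(1/ε₁ + 1/ε₂ − 1).
T₁⁴ − T₂⁴ = 5.579×10¹⁰ − 3.906×10⁹ = 5.188×10¹⁰ K⁴.
1/ε₁ + 1/ε₂ − 1 = 2.439 + 1.075 − 1 = 2.514.
q = 5.67×10⁻⁸ × 5.188×10¹⁰ / 2.514.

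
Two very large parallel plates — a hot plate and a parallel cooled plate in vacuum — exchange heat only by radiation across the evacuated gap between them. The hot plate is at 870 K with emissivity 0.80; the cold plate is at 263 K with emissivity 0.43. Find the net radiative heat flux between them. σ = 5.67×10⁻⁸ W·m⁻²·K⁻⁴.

For two infinite grey parallel plates, q = σ(T₁⁴ − T₂⁴)/(1/ε₁ + 1/ε₂ − 1).
T₁⁴ − T₂⁴ = 5.729×10¹¹ − 4.784×10⁹ = 5.681×10¹¹ K⁴.
1/ε₁ + 1/ε₂ − 1 = 1.250 + 2.326 − 1 = 2.576.
q = 5.67×10⁻⁸ × 5.681×10¹¹ / 2.576.

q ≈ 12500 W/m²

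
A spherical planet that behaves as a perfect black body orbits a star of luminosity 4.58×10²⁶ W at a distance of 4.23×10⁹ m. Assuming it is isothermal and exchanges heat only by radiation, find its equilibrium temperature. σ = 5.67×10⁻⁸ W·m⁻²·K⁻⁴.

T ≈ 1730 K

First find the stellar flux at distance d: S = L/(4πd²) = 4.58×10²⁶/(4π·(4.23×10⁹)²) = 2.037×10⁶ W/m².
For an isothermal sphere, absorbed (1−a)S·πr² = emitted σ·4πr²·T⁴, so T⁴ = (1−a)S/(4σ).
T⁴ = 1.00·2.037×10⁶/(4·5.67×10⁻⁸) = 8.981×10¹² K⁴.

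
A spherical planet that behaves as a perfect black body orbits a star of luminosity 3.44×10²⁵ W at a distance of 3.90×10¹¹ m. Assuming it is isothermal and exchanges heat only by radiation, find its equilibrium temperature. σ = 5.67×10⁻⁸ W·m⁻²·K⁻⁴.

T ≈ 94.4 K

First find the stellar flux at distance d: S = L/(4πd²) = 3.44×10²⁵/(4π·(3.90×10¹¹)²) = 18.00 W/m².
For an isothermal sphere, absorbed (1−a)S·πr² = emitted σ·4πr²·T⁴, so T⁴ = (1−a)S/(4σ).
T⁴ = 1.00·18.00/(4·5.67×10⁻⁸) = 7.936×10⁷ K⁴.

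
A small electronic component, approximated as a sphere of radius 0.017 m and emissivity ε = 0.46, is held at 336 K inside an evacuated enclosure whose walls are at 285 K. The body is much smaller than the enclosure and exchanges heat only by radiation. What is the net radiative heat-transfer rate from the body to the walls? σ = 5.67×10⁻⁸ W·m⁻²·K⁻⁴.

P_net ≈ 0.582 W

For a small grey body in a large enclosure: P_net = εσA(T_body⁴ − T_wall⁴).
A = 4πr² = 0.003632 m²; T_body⁴ − T_wall⁴ = 1.275×10¹⁰ − 6.598×10⁹ = 6.148×10⁹ K⁴.
|P_net| = 0.46·5.67×10⁻⁸·0.003632·6.148×10⁹.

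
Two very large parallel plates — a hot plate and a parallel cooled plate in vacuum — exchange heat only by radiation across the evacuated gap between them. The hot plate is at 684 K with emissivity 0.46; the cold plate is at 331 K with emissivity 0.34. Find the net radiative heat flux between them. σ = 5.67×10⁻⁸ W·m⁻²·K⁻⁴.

q ≈ 2850 W/m²

For two infinite grey parallel plates, q = σ(T₁⁴ − T₂⁴)/(1/ε₁ + 1/ε₂ − 1).
T₁⁴ − T₂⁴ = 2.189×10¹¹ − 1.200×10¹⁰ = 2.069×10¹¹ K⁴.
1/ε₁ + 1/ε₂ − 1 = 2.174 + 2.941 − 1 = 4.115.
q = 5.67×10⁻⁸ × 2.069×10¹¹ / 4.115.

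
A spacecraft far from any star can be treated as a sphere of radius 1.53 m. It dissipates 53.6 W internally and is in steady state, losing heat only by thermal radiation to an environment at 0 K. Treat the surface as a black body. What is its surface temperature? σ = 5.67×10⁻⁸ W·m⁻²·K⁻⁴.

T ≈ 75.3 K

Steady state: internal power = radiated power, P = εσA T⁴.
Radiating area A = 4πr² = 29.42 m².
T⁴ = P/(εσA) = 53.6/(1.0·5.67×10⁻⁸·29.42) = 3.214×10⁷ K⁴.
T = (3.214×10⁷)^(1/4).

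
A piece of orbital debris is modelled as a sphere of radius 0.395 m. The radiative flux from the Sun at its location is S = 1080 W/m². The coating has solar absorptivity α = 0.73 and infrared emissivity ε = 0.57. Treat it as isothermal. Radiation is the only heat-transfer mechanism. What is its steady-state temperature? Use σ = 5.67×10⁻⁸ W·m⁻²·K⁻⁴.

T ≈ 279 K

At equilibrium, absorbed power = emitted power.
Absorbing cross-section = πr² = 0.4902 m²; emitting surface = 4πr² = 1.961 m² (ratio 4).
αS·A_cross = εσ·A_surf·T⁴  ⇒  T⁴ = αS/(ε·4σ).
T⁴ = 0.730·1080/(0.57·4·5.67×10⁻⁸) = 6.099×10⁹ K⁴.
T = (6.099×10⁹)^(1/4).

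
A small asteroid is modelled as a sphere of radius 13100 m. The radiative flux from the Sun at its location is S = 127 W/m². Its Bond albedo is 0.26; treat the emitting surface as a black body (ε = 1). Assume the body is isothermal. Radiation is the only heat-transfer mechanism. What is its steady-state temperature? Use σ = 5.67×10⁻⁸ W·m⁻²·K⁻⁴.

At equilibrium, absorbed power = emitted power.
Absorbing cross-section = πr² = 5.391×10⁸ m²; emitting surface = 4πr² = 2.157×10⁹ m² (ratio 4).
(1−a)S·A_cross = εσ·A_surf·T⁴  ⇒  T⁴ = (1−a)S/(4σ).
T⁴ = 0.740·127/(4·5.67×10⁻⁸) = 4.144×10⁸ K⁴.
T = (4.144×10⁸)^(1/4).

T ≈ 143 K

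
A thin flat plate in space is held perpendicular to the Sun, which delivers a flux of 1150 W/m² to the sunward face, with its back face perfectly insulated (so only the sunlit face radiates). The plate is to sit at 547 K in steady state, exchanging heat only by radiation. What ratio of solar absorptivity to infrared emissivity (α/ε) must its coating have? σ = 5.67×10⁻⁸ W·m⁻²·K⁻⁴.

α/ε ≈ 4.41

Balance: αS·A = εσ·1A·T⁴ ⇒ α/ε = σT⁴/S.
α/ε = 5.67×10⁻⁸·(547)⁴/1150 = 5.67×10⁻⁸·8.953×10¹⁰/1150.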